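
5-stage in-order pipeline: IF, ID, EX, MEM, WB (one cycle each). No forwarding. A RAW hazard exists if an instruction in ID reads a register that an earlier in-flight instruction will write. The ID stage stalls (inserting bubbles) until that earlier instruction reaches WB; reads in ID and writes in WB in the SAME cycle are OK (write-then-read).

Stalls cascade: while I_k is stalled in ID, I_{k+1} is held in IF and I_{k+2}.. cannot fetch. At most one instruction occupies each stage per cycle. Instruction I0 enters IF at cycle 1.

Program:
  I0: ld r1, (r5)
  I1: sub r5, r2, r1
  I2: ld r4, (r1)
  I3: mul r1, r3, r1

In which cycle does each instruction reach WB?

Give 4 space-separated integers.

I0 ld r1 <- r5: IF@1 ID@2 stall=0 (-) EX@3 MEM@4 WB@5
I1 sub r5 <- r2,r1: IF@2 ID@3 stall=2 (RAW on I0.r1 (WB@5)) EX@6 MEM@7 WB@8
I2 ld r4 <- r1: IF@3 ID@6 stall=0 (-) EX@7 MEM@8 WB@9
I3 mul r1 <- r3,r1: IF@6 ID@7 stall=0 (-) EX@8 MEM@9 WB@10

Answer: 5 8 9 10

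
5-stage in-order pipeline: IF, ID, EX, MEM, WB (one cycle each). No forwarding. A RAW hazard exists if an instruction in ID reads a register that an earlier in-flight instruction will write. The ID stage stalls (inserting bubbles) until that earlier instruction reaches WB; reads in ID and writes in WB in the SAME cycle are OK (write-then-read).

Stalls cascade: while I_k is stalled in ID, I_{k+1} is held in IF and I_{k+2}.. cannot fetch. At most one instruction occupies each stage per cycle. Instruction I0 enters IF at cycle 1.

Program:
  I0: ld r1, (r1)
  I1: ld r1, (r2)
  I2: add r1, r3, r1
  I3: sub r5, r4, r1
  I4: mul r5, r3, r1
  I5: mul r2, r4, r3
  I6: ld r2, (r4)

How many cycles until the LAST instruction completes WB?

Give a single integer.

I0 ld r1 <- r1: IF@1 ID@2 stall=0 (-) EX@3 MEM@4 WB@5
I1 ld r1 <- r2: IF@2 ID@3 stall=0 (-) EX@4 MEM@5 WB@6
I2 add r1 <- r3,r1: IF@3 ID@4 stall=2 (RAW on I1.r1 (WB@6)) EX@7 MEM@8 WB@9
I3 sub r5 <- r4,r1: IF@4 ID@7 stall=2 (RAW on I2.r1 (WB@9)) EX@10 MEM@11 WB@12
I4 mul r5 <- r3,r1: IF@7 ID@10 stall=0 (-) EX@11 MEM@12 WB@13
I5 mul r2 <- r4,r3: IF@10 ID@11 stall=0 (-) EX@12 MEM@13 WB@14
I6 ld r2 <- r4: IF@11 ID@12 stall=0 (-) EX@13 MEM@14 WB@15

Answer: 15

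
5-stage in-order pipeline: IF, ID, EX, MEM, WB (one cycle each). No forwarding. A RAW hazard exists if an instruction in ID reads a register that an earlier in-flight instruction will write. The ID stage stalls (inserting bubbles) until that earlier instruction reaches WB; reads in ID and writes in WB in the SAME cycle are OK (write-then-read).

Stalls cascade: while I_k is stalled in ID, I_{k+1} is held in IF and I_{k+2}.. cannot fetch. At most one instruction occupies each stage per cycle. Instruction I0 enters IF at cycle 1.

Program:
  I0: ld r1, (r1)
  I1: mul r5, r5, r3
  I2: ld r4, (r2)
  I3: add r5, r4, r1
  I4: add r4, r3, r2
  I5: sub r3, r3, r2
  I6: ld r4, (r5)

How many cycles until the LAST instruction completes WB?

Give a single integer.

I0 ld r1 <- r1: IF@1 ID@2 stall=0 (-) EX@3 MEM@4 WB@5
I1 mul r5 <- r5,r3: IF@2 ID@3 stall=0 (-) EX@4 MEM@5 WB@6
I2 ld r4 <- r2: IF@3 ID@4 stall=0 (-) EX@5 MEM@6 WB@7
I3 add r5 <- r4,r1: IF@4 ID@5 stall=2 (RAW on I2.r4 (WB@7)) EX@8 MEM@9 WB@10
I4 add r4 <- r3,r2: IF@5 ID@8 stall=0 (-) EX@9 MEM@10 WB@11
I5 sub r3 <- r3,r2: IF@8 ID@9 stall=0 (-) EX@10 MEM@11 WB@12
I6 ld r4 <- r5: IF@9 ID@10 stall=0 (-) EX@11 MEM@12 WB@13

Answer: 13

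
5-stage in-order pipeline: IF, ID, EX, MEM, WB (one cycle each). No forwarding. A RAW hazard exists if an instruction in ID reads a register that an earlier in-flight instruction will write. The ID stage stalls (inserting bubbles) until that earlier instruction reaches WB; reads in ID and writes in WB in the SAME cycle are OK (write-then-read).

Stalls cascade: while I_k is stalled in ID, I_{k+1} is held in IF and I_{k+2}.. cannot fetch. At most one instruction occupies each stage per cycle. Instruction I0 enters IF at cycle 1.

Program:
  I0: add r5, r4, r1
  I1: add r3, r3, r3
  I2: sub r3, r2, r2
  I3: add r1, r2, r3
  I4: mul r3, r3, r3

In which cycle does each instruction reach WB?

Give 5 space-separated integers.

Answer: 5 6 7 10 11

Derivation:
I0 add r5 <- r4,r1: IF@1 ID@2 stall=0 (-) EX@3 MEM@4 WB@5
I1 add r3 <- r3,r3: IF@2 ID@3 stall=0 (-) EX@4 MEM@5 WB@6
I2 sub r3 <- r2,r2: IF@3 ID@4 stall=0 (-) EX@5 MEM@6 WB@7
I3 add r1 <- r2,r3: IF@4 ID@5 stall=2 (RAW on I2.r3 (WB@7)) EX@8 MEM@9 WB@10
I4 mul r3 <- r3,r3: IF@5 ID@8 stall=0 (-) EX@9 MEM@10 WB@11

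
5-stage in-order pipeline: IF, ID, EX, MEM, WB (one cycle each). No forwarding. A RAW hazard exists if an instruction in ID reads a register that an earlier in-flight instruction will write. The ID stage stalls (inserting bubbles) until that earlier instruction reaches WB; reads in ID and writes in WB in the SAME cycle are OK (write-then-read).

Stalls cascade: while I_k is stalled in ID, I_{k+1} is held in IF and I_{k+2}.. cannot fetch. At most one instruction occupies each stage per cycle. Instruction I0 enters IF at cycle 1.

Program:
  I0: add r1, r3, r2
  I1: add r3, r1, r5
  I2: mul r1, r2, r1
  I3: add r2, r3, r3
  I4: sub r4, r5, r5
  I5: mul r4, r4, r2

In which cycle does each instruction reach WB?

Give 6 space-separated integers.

I0 add r1 <- r3,r2: IF@1 ID@2 stall=0 (-) EX@3 MEM@4 WB@5
I1 add r3 <- r1,r5: IF@2 ID@3 stall=2 (RAW on I0.r1 (WB@5)) EX@6 MEM@7 WB@8
I2 mul r1 <- r2,r1: IF@3 ID@6 stall=0 (-) EX@7 MEM@8 WB@9
I3 add r2 <- r3,r3: IF@6 ID@7 stall=1 (RAW on I1.r3 (WB@8)) EX@9 MEM@10 WB@11
I4 sub r4 <- r5,r5: IF@7 ID@9 stall=0 (-) EX@10 MEM@11 WB@12
I5 mul r4 <- r4,r2: IF@9 ID@10 stall=2 (RAW on I4.r4 (WB@12)) EX@13 MEM@14 WB@15

Answer: 5 8 9 11 12 15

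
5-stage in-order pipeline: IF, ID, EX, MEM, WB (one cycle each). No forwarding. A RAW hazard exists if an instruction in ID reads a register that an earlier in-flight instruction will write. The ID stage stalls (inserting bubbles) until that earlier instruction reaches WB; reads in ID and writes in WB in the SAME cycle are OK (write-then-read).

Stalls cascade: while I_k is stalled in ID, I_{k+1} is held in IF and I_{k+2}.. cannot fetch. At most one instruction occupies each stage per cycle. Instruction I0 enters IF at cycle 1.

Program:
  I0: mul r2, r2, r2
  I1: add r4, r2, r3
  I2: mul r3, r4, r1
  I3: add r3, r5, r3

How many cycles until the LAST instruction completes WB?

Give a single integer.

Answer: 14

Derivation:
I0 mul r2 <- r2,r2: IF@1 ID@2 stall=0 (-) EX@3 MEM@4 WB@5
I1 add r4 <- r2,r3: IF@2 ID@3 stall=2 (RAW on I0.r2 (WB@5)) EX@6 MEM@7 WB@8
I2 mul r3 <- r4,r1: IF@3 ID@6 stall=2 (RAW on I1.r4 (WB@8)) EX@9 MEM@10 WB@11
I3 add r3 <- r5,r3: IF@6 ID@9 stall=2 (RAW on I2.r3 (WB@11)) EX@12 MEM@13 WB@14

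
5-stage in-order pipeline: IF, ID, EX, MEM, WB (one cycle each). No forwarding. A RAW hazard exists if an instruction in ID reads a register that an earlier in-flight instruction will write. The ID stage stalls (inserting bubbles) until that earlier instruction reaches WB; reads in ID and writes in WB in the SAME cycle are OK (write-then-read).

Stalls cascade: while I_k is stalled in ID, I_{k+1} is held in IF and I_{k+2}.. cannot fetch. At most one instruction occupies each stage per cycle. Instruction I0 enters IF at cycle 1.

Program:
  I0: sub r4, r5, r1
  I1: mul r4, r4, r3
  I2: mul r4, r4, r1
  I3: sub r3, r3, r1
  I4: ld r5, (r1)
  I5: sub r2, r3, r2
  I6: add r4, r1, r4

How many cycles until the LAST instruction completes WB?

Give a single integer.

Answer: 16

Derivation:
I0 sub r4 <- r5,r1: IF@1 ID@2 stall=0 (-) EX@3 MEM@4 WB@5
I1 mul r4 <- r4,r3: IF@2 ID@3 stall=2 (RAW on I0.r4 (WB@5)) EX@6 MEM@7 WB@8
I2 mul r4 <- r4,r1: IF@3 ID@6 stall=2 (RAW on I1.r4 (WB@8)) EX@9 MEM@10 WB@11
I3 sub r3 <- r3,r1: IF@6 ID@9 stall=0 (-) EX@10 MEM@11 WB@12
I4 ld r5 <- r1: IF@9 ID@10 stall=0 (-) EX@11 MEM@12 WB@13
I5 sub r2 <- r3,r2: IF@10 ID@11 stall=1 (RAW on I3.r3 (WB@12)) EX@13 MEM@14 WB@15
I6 add r4 <- r1,r4: IF@11 ID@13 stall=0 (-) EX@14 MEM@15 WB@16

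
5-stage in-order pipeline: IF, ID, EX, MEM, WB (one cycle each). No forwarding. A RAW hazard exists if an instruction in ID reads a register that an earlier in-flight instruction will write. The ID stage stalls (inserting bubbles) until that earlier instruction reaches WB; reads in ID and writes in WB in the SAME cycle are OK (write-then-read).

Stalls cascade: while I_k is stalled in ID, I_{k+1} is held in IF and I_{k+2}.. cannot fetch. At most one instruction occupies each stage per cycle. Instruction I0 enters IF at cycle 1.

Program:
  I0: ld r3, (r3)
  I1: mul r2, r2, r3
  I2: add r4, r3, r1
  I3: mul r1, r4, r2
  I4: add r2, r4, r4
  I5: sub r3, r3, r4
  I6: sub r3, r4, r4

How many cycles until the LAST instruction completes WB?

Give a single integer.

I0 ld r3 <- r3: IF@1 ID@2 stall=0 (-) EX@3 MEM@4 WB@5
I1 mul r2 <- r2,r3: IF@2 ID@3 stall=2 (RAW on I0.r3 (WB@5)) EX@6 MEM@7 WB@8
I2 add r4 <- r3,r1: IF@3 ID@6 stall=0 (-) EX@7 MEM@8 WB@9
I3 mul r1 <- r4,r2: IF@6 ID@7 stall=2 (RAW on I2.r4 (WB@9)) EX@10 MEM@11 WB@12
I4 add r2 <- r4,r4: IF@7 ID@10 stall=0 (-) EX@11 MEM@12 WB@13
I5 sub r3 <- r3,r4: IF@10 ID@11 stall=0 (-) EX@12 MEM@13 WB@14
I6 sub r3 <- r4,r4: IF@11 ID@12 stall=0 (-) EX@13 MEM@14 WB@15

Answer: 15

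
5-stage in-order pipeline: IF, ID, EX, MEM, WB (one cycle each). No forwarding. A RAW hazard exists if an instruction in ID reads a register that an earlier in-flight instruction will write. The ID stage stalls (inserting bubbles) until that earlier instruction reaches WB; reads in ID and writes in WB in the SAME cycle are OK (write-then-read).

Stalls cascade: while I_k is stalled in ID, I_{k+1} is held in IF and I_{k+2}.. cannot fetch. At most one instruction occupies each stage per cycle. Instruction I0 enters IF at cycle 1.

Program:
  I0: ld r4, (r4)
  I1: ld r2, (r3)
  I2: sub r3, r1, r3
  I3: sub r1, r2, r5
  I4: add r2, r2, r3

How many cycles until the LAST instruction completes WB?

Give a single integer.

Answer: 10

Derivation:
I0 ld r4 <- r4: IF@1 ID@2 stall=0 (-) EX@3 MEM@4 WB@5
I1 ld r2 <- r3: IF@2 ID@3 stall=0 (-) EX@4 MEM@5 WB@6
I2 sub r3 <- r1,r3: IF@3 ID@4 stall=0 (-) EX@5 MEM@6 WB@7
I3 sub r1 <- r2,r5: IF@4 ID@5 stall=1 (RAW on I1.r2 (WB@6)) EX@7 MEM@8 WB@9
I4 add r2 <- r2,r3: IF@5 ID@7 stall=0 (-) EX@8 MEM@9 WB@10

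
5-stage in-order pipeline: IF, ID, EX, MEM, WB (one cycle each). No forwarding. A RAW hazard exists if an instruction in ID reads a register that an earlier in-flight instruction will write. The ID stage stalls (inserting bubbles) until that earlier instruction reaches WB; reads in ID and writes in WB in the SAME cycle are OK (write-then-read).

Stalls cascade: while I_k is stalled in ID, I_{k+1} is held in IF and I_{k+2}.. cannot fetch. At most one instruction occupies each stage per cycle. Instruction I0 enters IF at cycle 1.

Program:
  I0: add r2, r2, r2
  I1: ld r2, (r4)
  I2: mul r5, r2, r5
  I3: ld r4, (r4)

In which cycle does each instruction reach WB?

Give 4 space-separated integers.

Answer: 5 6 9 10

Derivation:
I0 add r2 <- r2,r2: IF@1 ID@2 stall=0 (-) EX@3 MEM@4 WB@5
I1 ld r2 <- r4: IF@2 ID@3 stall=0 (-) EX@4 MEM@5 WB@6
I2 mul r5 <- r2,r5: IF@3 ID@4 stall=2 (RAW on I1.r2 (WB@6)) EX@7 MEM@8 WB@9
I3 ld r4 <- r4: IF@4 ID@7 stall=0 (-) EX@8 MEM@9 WB@10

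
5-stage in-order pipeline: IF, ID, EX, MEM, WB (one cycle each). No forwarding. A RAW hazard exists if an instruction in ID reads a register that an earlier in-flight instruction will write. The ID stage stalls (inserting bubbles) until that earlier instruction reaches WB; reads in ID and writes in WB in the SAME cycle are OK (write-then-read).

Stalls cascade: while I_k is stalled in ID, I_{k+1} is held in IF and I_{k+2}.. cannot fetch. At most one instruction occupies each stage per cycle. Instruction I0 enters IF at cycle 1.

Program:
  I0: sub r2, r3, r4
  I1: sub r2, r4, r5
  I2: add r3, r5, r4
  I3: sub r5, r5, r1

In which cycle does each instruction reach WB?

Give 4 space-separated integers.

Answer: 5 6 7 8

Derivation:
I0 sub r2 <- r3,r4: IF@1 ID@2 stall=0 (-) EX@3 MEM@4 WB@5
I1 sub r2 <- r4,r5: IF@2 ID@3 stall=0 (-) EX@4 MEM@5 WB@6
I2 add r3 <- r5,r4: IF@3 ID@4 stall=0 (-) EX@5 MEM@6 WB@7
I3 sub r5 <- r5,r1: IF@4 ID@5 stall=0 (-) EX@6 MEM@7 WB@8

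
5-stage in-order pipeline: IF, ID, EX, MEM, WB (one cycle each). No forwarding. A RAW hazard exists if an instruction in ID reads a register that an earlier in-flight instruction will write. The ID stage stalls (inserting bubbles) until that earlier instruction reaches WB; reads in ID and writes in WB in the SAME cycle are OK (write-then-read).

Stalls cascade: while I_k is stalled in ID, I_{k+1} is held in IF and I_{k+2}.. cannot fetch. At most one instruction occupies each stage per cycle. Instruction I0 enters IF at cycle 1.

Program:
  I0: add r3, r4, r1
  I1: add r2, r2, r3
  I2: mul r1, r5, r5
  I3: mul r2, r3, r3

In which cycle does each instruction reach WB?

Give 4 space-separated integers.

I0 add r3 <- r4,r1: IF@1 ID@2 stall=0 (-) EX@3 MEM@4 WB@5
I1 add r2 <- r2,r3: IF@2 ID@3 stall=2 (RAW on I0.r3 (WB@5)) EX@6 MEM@7 WB@8
I2 mul r1 <- r5,r5: IF@3 ID@6 stall=0 (-) EX@7 MEM@8 WB@9
I3 mul r2 <- r3,r3: IF@6 ID@7 stall=0 (-) EX@8 MEM@9 WB@10

Answer: 5 8 9 10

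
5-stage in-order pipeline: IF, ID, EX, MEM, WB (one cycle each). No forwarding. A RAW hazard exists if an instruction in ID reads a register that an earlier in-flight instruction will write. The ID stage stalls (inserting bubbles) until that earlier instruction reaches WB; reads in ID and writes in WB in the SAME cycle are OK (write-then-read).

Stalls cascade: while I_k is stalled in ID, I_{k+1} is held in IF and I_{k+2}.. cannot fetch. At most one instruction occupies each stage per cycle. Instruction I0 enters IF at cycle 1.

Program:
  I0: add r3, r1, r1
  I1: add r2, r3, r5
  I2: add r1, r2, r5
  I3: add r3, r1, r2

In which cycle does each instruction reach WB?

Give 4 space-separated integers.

I0 add r3 <- r1,r1: IF@1 ID@2 stall=0 (-) EX@3 MEM@4 WB@5
I1 add r2 <- r3,r5: IF@2 ID@3 stall=2 (RAW on I0.r3 (WB@5)) EX@6 MEM@7 WB@8
I2 add r1 <- r2,r5: IF@3 ID@6 stall=2 (RAW on I1.r2 (WB@8)) EX@9 MEM@10 WB@11
I3 add r3 <- r1,r2: IF@6 ID@9 stall=2 (RAW on I2.r1 (WB@11)) EX@12 MEM@13 WB@14

Answer: 5 8 11 14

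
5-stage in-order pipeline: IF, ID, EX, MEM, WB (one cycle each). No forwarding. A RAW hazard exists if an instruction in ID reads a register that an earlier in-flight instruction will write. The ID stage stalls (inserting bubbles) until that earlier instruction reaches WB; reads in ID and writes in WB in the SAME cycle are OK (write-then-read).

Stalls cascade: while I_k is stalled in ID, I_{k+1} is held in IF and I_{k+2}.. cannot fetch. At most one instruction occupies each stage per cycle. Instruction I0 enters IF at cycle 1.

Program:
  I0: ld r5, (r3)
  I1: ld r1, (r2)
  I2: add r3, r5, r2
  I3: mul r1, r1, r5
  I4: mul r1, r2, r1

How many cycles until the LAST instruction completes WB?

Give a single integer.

Answer: 12

Derivation:
I0 ld r5 <- r3: IF@1 ID@2 stall=0 (-) EX@3 MEM@4 WB@5
I1 ld r1 <- r2: IF@2 ID@3 stall=0 (-) EX@4 MEM@5 WB@6
I2 add r3 <- r5,r2: IF@3 ID@4 stall=1 (RAW on I0.r5 (WB@5)) EX@6 MEM@7 WB@8
I3 mul r1 <- r1,r5: IF@4 ID@6 stall=0 (-) EX@7 MEM@8 WB@9
I4 mul r1 <- r2,r1: IF@6 ID@7 stall=2 (RAW on I3.r1 (WB@9)) EX@10 MEM@11 WB@12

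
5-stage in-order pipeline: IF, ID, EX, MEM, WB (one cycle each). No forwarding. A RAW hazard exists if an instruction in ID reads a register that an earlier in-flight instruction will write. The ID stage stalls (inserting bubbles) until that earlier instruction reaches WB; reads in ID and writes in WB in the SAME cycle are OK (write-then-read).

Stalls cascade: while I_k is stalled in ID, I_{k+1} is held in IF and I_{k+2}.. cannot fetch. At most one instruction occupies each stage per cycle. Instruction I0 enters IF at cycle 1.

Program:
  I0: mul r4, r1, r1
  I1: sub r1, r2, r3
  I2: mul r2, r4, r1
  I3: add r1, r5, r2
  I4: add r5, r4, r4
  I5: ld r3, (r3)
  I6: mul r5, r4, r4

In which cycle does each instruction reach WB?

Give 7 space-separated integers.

Answer: 5 6 9 12 13 14 15

Derivation:
I0 mul r4 <- r1,r1: IF@1 ID@2 stall=0 (-) EX@3 MEM@4 WB@5
I1 sub r1 <- r2,r3: IF@2 ID@3 stall=0 (-) EX@4 MEM@5 WB@6
I2 mul r2 <- r4,r1: IF@3 ID@4 stall=2 (RAW on I1.r1 (WB@6)) EX@7 MEM@8 WB@9
I3 add r1 <- r5,r2: IF@4 ID@7 stall=2 (RAW on I2.r2 (WB@9)) EX@10 MEM@11 WB@12
I4 add r5 <- r4,r4: IF@7 ID@10 stall=0 (-) EX@11 MEM@12 WB@13
I5 ld r3 <- r3: IF@10 ID@11 stall=0 (-) EX@12 MEM@13 WB@14
I6 mul r5 <- r4,r4: IF@11 ID@12 stall=0 (-) EX@13 MEM@14 WB@15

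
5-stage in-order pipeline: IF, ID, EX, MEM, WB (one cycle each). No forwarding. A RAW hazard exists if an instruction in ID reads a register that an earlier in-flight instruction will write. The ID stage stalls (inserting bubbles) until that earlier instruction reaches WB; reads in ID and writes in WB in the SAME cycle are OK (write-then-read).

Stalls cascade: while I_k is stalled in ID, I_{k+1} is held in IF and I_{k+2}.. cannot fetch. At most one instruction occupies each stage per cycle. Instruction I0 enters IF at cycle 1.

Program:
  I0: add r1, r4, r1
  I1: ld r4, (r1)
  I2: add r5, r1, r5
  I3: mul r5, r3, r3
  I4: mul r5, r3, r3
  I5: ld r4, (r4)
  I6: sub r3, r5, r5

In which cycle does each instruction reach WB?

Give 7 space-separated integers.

I0 add r1 <- r4,r1: IF@1 ID@2 stall=0 (-) EX@3 MEM@4 WB@5
I1 ld r4 <- r1: IF@2 ID@3 stall=2 (RAW on I0.r1 (WB@5)) EX@6 MEM@7 WB@8
I2 add r5 <- r1,r5: IF@3 ID@6 stall=0 (-) EX@7 MEM@8 WB@9
I3 mul r5 <- r3,r3: IF@6 ID@7 stall=0 (-) EX@8 MEM@9 WB@10
I4 mul r5 <- r3,r3: IF@7 ID@8 stall=0 (-) EX@9 MEM@10 WB@11
I5 ld r4 <- r4: IF@8 ID@9 stall=0 (-) EX@10 MEM@11 WB@12
I6 sub r3 <- r5,r5: IF@9 ID@10 stall=1 (RAW on I4.r5 (WB@11)) EX@12 MEM@13 WB@14

Answer: 5 8 9 10 11 12 14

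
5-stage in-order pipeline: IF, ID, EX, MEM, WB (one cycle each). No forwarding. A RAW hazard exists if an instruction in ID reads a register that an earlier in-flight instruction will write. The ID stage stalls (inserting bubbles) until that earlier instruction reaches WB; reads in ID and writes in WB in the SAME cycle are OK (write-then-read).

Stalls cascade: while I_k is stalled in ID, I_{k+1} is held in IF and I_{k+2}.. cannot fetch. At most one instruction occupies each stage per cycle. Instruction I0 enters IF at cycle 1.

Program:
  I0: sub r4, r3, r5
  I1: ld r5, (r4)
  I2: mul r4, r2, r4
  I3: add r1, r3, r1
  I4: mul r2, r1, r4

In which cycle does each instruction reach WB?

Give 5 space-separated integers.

Answer: 5 8 9 10 13

Derivation:
I0 sub r4 <- r3,r5: IF@1 ID@2 stall=0 (-) EX@3 MEM@4 WB@5
I1 ld r5 <- r4: IF@2 ID@3 stall=2 (RAW on I0.r4 (WB@5)) EX@6 MEM@7 WB@8
I2 mul r4 <- r2,r4: IF@3 ID@6 stall=0 (-) EX@7 MEM@8 WB@9
I3 add r1 <- r3,r1: IF@6 ID@7 stall=0 (-) EX@8 MEM@9 WB@10
I4 mul r2 <- r1,r4: IF@7 ID@8 stall=2 (RAW on I3.r1 (WB@10)) EX@11 MEM@12 WB@13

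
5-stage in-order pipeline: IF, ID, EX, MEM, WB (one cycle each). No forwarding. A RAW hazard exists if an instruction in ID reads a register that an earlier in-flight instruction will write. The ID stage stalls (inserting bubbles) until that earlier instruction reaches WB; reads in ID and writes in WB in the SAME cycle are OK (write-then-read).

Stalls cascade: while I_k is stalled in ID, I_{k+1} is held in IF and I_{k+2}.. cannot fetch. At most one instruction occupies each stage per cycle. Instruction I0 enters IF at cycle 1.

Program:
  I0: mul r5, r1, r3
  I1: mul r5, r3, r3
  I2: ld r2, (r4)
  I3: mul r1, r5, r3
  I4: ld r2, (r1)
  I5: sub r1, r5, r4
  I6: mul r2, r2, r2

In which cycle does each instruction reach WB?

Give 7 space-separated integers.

I0 mul r5 <- r1,r3: IF@1 ID@2 stall=0 (-) EX@3 MEM@4 WB@5
I1 mul r5 <- r3,r3: IF@2 ID@3 stall=0 (-) EX@4 MEM@5 WB@6
I2 ld r2 <- r4: IF@3 ID@4 stall=0 (-) EX@5 MEM@6 WB@7
I3 mul r1 <- r5,r3: IF@4 ID@5 stall=1 (RAW on I1.r5 (WB@6)) EX@7 MEM@8 WB@9
I4 ld r2 <- r1: IF@5 ID@7 stall=2 (RAW on I3.r1 (WB@9)) EX@10 MEM@11 WB@12
I5 sub r1 <- r5,r4: IF@7 ID@10 stall=0 (-) EX@11 MEM@12 WB@13
I6 mul r2 <- r2,r2: IF@10 ID@11 stall=1 (RAW on I4.r2 (WB@12)) EX@13 MEM@14 WB@15

Answer: 5 6 7 9 12 13 15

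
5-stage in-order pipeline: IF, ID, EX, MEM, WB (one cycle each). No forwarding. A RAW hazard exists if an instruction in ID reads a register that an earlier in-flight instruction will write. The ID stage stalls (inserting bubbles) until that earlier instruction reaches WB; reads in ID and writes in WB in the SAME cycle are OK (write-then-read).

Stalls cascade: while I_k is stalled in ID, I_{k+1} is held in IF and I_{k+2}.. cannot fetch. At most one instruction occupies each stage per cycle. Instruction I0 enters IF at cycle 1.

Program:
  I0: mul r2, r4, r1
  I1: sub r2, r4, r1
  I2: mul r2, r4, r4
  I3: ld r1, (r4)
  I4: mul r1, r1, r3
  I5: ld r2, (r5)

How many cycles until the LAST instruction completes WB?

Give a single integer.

I0 mul r2 <- r4,r1: IF@1 ID@2 stall=0 (-) EX@3 MEM@4 WB@5
I1 sub r2 <- r4,r1: IF@2 ID@3 stall=0 (-) EX@4 MEM@5 WB@6
I2 mul r2 <- r4,r4: IF@3 ID@4 stall=0 (-) EX@5 MEM@6 WB@7
I3 ld r1 <- r4: IF@4 ID@5 stall=0 (-) EX@6 MEM@7 WB@8
I4 mul r1 <- r1,r3: IF@5 ID@6 stall=2 (RAW on I3.r1 (WB@8)) EX@9 MEM@10 WB@11
I5 ld r2 <- r5: IF@6 ID@9 stall=0 (-) EX@10 MEM@11 WB@12

Answer: 12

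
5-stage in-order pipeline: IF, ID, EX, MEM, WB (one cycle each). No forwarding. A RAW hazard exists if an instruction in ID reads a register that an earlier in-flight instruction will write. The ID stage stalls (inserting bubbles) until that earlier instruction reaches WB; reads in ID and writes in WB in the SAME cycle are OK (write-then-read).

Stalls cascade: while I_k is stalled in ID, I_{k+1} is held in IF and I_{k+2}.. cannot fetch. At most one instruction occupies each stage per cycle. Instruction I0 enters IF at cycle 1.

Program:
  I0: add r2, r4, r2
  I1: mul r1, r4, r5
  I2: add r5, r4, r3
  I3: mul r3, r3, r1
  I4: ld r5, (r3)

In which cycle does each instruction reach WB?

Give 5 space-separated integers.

I0 add r2 <- r4,r2: IF@1 ID@2 stall=0 (-) EX@3 MEM@4 WB@5
I1 mul r1 <- r4,r5: IF@2 ID@3 stall=0 (-) EX@4 MEM@5 WB@6
I2 add r5 <- r4,r3: IF@3 ID@4 stall=0 (-) EX@5 MEM@6 WB@7
I3 mul r3 <- r3,r1: IF@4 ID@5 stall=1 (RAW on I1.r1 (WB@6)) EX@7 MEM@8 WB@9
I4 ld r5 <- r3: IF@5 ID@7 stall=2 (RAW on I3.r3 (WB@9)) EX@10 MEM@11 WB@12

Answer: 5 6 7 9 12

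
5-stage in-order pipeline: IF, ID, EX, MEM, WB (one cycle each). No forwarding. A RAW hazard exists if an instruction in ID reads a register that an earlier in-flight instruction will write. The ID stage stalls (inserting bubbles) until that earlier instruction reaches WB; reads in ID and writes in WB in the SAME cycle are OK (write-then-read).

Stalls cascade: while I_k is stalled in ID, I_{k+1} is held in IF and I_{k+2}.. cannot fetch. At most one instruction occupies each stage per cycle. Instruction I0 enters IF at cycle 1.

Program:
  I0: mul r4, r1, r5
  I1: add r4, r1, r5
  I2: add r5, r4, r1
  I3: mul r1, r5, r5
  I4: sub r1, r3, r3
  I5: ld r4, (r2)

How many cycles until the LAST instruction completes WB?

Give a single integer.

Answer: 14

Derivation:
I0 mul r4 <- r1,r5: IF@1 ID@2 stall=0 (-) EX@3 MEM@4 WB@5
I1 add r4 <- r1,r5: IF@2 ID@3 stall=0 (-) EX@4 MEM@5 WB@6
I2 add r5 <- r4,r1: IF@3 ID@4 stall=2 (RAW on I1.r4 (WB@6)) EX@7 MEM@8 WB@9
I3 mul r1 <- r5,r5: IF@4 ID@7 stall=2 (RAW on I2.r5 (WB@9)) EX@10 MEM@11 WB@12
I4 sub r1 <- r3,r3: IF@7 ID@10 stall=0 (-) EX@11 MEM@12 WB@13
I5 ld r4 <- r2: IF@10 ID@11 stall=0 (-) EX@12 MEM@13 WB@14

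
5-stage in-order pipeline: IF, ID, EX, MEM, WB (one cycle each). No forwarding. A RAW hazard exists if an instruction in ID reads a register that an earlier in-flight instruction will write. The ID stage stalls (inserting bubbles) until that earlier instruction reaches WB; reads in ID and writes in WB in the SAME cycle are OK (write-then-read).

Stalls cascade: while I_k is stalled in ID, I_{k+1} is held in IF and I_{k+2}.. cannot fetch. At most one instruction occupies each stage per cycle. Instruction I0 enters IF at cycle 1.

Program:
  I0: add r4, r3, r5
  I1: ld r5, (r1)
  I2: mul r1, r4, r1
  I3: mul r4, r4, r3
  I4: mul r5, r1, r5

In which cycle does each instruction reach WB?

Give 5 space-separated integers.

I0 add r4 <- r3,r5: IF@1 ID@2 stall=0 (-) EX@3 MEM@4 WB@5
I1 ld r5 <- r1: IF@2 ID@3 stall=0 (-) EX@4 MEM@5 WB@6
I2 mul r1 <- r4,r1: IF@3 ID@4 stall=1 (RAW on I0.r4 (WB@5)) EX@6 MEM@7 WB@8
I3 mul r4 <- r4,r3: IF@4 ID@6 stall=0 (-) EX@7 MEM@8 WB@9
I4 mul r5 <- r1,r5: IF@6 ID@7 stall=1 (RAW on I2.r1 (WB@8)) EX@9 MEM@10 WB@11

Answer: 5 6 8 9 11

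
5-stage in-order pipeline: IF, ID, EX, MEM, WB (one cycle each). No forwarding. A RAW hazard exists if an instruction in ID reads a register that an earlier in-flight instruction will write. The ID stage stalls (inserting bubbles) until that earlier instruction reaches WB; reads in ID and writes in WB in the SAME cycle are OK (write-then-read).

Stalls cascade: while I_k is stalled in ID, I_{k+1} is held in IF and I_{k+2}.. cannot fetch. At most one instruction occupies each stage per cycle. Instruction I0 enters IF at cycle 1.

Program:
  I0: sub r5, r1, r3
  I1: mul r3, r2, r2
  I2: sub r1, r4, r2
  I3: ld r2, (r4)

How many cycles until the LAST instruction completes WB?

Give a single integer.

Answer: 8

Derivation:
I0 sub r5 <- r1,r3: IF@1 ID@2 stall=0 (-) EX@3 MEM@4 WB@5
I1 mul r3 <- r2,r2: IF@2 ID@3 stall=0 (-) EX@4 MEM@5 WB@6
I2 sub r1 <- r4,r2: IF@3 ID@4 stall=0 (-) EX@5 MEM@6 WB@7
I3 ld r2 <- r4: IF@4 ID@5 stall=0 (-) EX@6 MEM@7 WB@8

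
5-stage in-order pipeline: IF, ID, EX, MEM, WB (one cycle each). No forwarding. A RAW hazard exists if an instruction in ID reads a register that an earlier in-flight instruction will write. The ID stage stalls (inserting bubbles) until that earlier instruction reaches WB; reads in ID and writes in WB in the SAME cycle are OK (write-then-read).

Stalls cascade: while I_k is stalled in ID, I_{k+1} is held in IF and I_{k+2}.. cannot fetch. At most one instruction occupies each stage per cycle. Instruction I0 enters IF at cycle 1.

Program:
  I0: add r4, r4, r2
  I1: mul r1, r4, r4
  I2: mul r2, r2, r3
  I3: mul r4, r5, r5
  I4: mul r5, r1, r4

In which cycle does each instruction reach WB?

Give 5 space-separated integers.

I0 add r4 <- r4,r2: IF@1 ID@2 stall=0 (-) EX@3 MEM@4 WB@5
I1 mul r1 <- r4,r4: IF@2 ID@3 stall=2 (RAW on I0.r4 (WB@5)) EX@6 MEM@7 WB@8
I2 mul r2 <- r2,r3: IF@3 ID@6 stall=0 (-) EX@7 MEM@8 WB@9
I3 mul r4 <- r5,r5: IF@6 ID@7 stall=0 (-) EX@8 MEM@9 WB@10
I4 mul r5 <- r1,r4: IF@7 ID@8 stall=2 (RAW on I3.r4 (WB@10)) EX@11 MEM@12 WB@13

Answer: 5 8 9 10 13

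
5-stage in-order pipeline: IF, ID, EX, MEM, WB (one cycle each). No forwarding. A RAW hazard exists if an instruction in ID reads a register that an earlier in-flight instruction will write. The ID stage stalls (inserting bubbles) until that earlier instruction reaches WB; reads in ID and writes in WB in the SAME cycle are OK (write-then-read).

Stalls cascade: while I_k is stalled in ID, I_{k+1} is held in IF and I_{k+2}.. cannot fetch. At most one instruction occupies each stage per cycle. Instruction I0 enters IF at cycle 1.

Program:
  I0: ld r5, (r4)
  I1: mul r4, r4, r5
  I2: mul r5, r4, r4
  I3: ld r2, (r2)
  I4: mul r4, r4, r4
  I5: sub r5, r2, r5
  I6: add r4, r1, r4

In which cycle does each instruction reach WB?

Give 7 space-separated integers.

I0 ld r5 <- r4: IF@1 ID@2 stall=0 (-) EX@3 MEM@4 WB@5
I1 mul r4 <- r4,r5: IF@2 ID@3 stall=2 (RAW on I0.r5 (WB@5)) EX@6 MEM@7 WB@8
I2 mul r5 <- r4,r4: IF@3 ID@6 stall=2 (RAW on I1.r4 (WB@8)) EX@9 MEM@10 WB@11
I3 ld r2 <- r2: IF@6 ID@9 stall=0 (-) EX@10 MEM@11 WB@12
I4 mul r4 <- r4,r4: IF@9 ID@10 stall=0 (-) EX@11 MEM@12 WB@13
I5 sub r5 <- r2,r5: IF@10 ID@11 stall=1 (RAW on I3.r2 (WB@12)) EX@13 MEM@14 WB@15
I6 add r4 <- r1,r4: IF@11 ID@13 stall=0 (-) EX@14 MEM@15 WB@16

Answer: 5 8 11 12 13 15 16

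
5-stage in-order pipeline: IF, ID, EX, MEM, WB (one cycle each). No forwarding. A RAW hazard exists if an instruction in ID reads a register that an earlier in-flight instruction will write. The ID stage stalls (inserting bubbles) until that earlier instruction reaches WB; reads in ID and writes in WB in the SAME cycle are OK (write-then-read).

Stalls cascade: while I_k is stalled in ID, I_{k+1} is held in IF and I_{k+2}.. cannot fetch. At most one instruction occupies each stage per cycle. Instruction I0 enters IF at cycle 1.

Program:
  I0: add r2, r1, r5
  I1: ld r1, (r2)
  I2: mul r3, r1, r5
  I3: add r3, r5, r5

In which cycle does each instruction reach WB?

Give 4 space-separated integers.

I0 add r2 <- r1,r5: IF@1 ID@2 stall=0 (-) EX@3 MEM@4 WB@5
I1 ld r1 <- r2: IF@2 ID@3 stall=2 (RAW on I0.r2 (WB@5)) EX@6 MEM@7 WB@8
I2 mul r3 <- r1,r5: IF@3 ID@6 stall=2 (RAW on I1.r1 (WB@8)) EX@9 MEM@10 WB@11
I3 add r3 <- r5,r5: IF@6 ID@9 stall=0 (-) EX@10 MEM@11 WB@12

Answer: 5 8 11 12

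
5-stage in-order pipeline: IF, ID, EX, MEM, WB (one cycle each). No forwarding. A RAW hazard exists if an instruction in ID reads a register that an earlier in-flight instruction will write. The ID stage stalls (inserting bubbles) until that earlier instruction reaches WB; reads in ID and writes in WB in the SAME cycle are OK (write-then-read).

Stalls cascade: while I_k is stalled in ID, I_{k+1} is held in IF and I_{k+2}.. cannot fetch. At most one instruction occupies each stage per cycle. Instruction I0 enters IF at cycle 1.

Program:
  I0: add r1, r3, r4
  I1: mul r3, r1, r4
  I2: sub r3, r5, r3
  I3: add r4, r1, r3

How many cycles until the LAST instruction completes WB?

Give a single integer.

Answer: 14

Derivation:
I0 add r1 <- r3,r4: IF@1 ID@2 stall=0 (-) EX@3 MEM@4 WB@5
I1 mul r3 <- r1,r4: IF@2 ID@3 stall=2 (RAW on I0.r1 (WB@5)) EX@6 MEM@7 WB@8
I2 sub r3 <- r5,r3: IF@3 ID@6 stall=2 (RAW on I1.r3 (WB@8)) EX@9 MEM@10 WB@11
I3 add r4 <- r1,r3: IF@6 ID@9 stall=2 (RAW on I2.r3 (WB@11)) EX@12 MEM@13 WB@14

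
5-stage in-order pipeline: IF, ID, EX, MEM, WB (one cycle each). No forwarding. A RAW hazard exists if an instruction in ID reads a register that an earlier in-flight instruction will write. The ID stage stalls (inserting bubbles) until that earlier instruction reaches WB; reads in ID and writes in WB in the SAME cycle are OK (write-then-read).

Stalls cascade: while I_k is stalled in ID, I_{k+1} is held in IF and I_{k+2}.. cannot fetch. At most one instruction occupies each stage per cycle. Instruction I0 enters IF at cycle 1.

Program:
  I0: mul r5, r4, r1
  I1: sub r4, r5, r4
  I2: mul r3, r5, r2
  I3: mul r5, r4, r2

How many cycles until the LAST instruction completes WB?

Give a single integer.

Answer: 11

Derivation:
I0 mul r5 <- r4,r1: IF@1 ID@2 stall=0 (-) EX@3 MEM@4 WB@5
I1 sub r4 <- r5,r4: IF@2 ID@3 stall=2 (RAW on I0.r5 (WB@5)) EX@6 MEM@7 WB@8
I2 mul r3 <- r5,r2: IF@3 ID@6 stall=0 (-) EX@7 MEM@8 WB@9
I3 mul r5 <- r4,r2: IF@6 ID@7 stall=1 (RAW on I1.r4 (WB@8)) EX@9 MEM@10 WB@11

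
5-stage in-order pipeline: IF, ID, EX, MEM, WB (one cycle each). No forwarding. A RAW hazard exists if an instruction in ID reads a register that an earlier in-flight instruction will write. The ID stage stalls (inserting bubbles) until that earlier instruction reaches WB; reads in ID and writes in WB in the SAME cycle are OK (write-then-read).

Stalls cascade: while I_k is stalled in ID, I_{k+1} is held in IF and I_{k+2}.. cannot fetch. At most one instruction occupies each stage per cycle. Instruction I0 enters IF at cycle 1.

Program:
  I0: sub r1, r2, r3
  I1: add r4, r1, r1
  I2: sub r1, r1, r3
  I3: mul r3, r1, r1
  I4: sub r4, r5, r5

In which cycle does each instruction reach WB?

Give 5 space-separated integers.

I0 sub r1 <- r2,r3: IF@1 ID@2 stall=0 (-) EX@3 MEM@4 WB@5
I1 add r4 <- r1,r1: IF@2 ID@3 stall=2 (RAW on I0.r1 (WB@5)) EX@6 MEM@7 WB@8
I2 sub r1 <- r1,r3: IF@3 ID@6 stall=0 (-) EX@7 MEM@8 WB@9
I3 mul r3 <- r1,r1: IF@6 ID@7 stall=2 (RAW on I2.r1 (WB@9)) EX@10 MEM@11 WB@12
I4 sub r4 <- r5,r5: IF@7 ID@10 stall=0 (-) EX@11 MEM@12 WB@13

Answer: 5 8 9 12 13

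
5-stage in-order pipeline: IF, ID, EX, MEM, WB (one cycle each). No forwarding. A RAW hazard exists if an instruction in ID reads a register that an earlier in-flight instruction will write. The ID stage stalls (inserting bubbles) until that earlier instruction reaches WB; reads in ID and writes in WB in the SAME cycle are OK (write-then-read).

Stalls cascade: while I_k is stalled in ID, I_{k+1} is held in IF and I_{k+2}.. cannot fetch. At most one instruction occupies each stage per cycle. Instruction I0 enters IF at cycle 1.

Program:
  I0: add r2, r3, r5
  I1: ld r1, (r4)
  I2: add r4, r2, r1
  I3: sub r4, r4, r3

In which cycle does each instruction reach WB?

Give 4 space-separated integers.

I0 add r2 <- r3,r5: IF@1 ID@2 stall=0 (-) EX@3 MEM@4 WB@5
I1 ld r1 <- r4: IF@2 ID@3 stall=0 (-) EX@4 MEM@5 WB@6
I2 add r4 <- r2,r1: IF@3 ID@4 stall=2 (RAW on I1.r1 (WB@6)) EX@7 MEM@8 WB@9
I3 sub r4 <- r4,r3: IF@4 ID@7 stall=2 (RAW on I2.r4 (WB@9)) EX@10 MEM@11 WB@12

Answer: 5 6 9 12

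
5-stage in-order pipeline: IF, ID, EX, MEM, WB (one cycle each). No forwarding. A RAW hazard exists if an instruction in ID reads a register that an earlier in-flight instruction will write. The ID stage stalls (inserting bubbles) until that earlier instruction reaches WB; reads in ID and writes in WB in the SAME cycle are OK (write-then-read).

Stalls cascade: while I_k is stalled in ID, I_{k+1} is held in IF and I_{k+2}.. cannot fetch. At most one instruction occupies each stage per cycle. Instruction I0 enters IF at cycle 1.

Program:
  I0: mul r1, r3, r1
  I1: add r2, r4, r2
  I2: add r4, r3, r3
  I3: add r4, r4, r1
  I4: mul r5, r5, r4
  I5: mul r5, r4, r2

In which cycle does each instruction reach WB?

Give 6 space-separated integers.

Answer: 5 6 7 10 13 14

Derivation:
I0 mul r1 <- r3,r1: IF@1 ID@2 stall=0 (-) EX@3 MEM@4 WB@5
I1 add r2 <- r4,r2: IF@2 ID@3 stall=0 (-) EX@4 MEM@5 WB@6
I2 add r4 <- r3,r3: IF@3 ID@4 stall=0 (-) EX@5 MEM@6 WB@7
I3 add r4 <- r4,r1: IF@4 ID@5 stall=2 (RAW on I2.r4 (WB@7)) EX@8 MEM@9 WB@10
I4 mul r5 <- r5,r4: IF@5 ID@8 stall=2 (RAW on I3.r4 (WB@10)) EX@11 MEM@12 WB@13
I5 mul r5 <- r4,r2: IF@8 ID@11 stall=0 (-) EX@12 MEM@13 WB@14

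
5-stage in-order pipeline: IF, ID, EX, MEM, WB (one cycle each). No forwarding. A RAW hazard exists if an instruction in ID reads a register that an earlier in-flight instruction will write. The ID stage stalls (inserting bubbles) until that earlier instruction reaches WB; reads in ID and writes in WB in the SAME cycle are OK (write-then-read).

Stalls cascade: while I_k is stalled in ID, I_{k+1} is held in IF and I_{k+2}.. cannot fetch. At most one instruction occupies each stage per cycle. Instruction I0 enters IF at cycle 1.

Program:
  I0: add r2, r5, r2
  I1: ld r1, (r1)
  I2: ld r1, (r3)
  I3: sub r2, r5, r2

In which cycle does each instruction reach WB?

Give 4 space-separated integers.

I0 add r2 <- r5,r2: IF@1 ID@2 stall=0 (-) EX@3 MEM@4 WB@5
I1 ld r1 <- r1: IF@2 ID@3 stall=0 (-) EX@4 MEM@5 WB@6
I2 ld r1 <- r3: IF@3 ID@4 stall=0 (-) EX@5 MEM@6 WB@7
I3 sub r2 <- r5,r2: IF@4 ID@5 stall=0 (-) EX@6 MEM@7 WB@8

Answer: 5 6 7 8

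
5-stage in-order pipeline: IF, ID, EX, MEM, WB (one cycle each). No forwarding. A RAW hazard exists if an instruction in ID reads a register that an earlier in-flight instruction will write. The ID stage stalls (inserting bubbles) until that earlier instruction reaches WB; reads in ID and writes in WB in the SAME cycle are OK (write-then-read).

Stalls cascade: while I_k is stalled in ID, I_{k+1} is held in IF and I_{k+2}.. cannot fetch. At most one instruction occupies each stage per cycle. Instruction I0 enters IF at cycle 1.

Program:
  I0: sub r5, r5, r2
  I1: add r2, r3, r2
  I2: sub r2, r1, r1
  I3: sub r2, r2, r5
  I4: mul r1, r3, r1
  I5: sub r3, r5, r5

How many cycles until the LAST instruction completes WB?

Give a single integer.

Answer: 12

Derivation:
I0 sub r5 <- r5,r2: IF@1 ID@2 stall=0 (-) EX@3 MEM@4 WB@5
I1 add r2 <- r3,r2: IF@2 ID@3 stall=0 (-) EX@4 MEM@5 WB@6
I2 sub r2 <- r1,r1: IF@3 ID@4 stall=0 (-) EX@5 MEM@6 WB@7
I3 sub r2 <- r2,r5: IF@4 ID@5 stall=2 (RAW on I2.r2 (WB@7)) EX@8 MEM@9 WB@10
I4 mul r1 <- r3,r1: IF@5 ID@8 stall=0 (-) EX@9 MEM@10 WB@11
I5 sub r3 <- r5,r5: IF@8 ID@9 stall=0 (-) EX@10 MEM@11 WB@12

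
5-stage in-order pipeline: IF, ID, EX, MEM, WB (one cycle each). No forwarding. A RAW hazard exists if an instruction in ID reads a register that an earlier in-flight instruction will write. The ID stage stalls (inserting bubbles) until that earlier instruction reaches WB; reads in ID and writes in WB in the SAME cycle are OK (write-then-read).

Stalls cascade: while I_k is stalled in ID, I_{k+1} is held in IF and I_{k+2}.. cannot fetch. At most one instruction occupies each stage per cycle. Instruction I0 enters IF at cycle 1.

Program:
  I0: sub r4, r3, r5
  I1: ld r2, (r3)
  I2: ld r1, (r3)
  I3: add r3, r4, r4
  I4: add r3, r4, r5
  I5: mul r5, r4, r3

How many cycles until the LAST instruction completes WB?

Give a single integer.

I0 sub r4 <- r3,r5: IF@1 ID@2 stall=0 (-) EX@3 MEM@4 WB@5
I1 ld r2 <- r3: IF@2 ID@3 stall=0 (-) EX@4 MEM@5 WB@6
I2 ld r1 <- r3: IF@3 ID@4 stall=0 (-) EX@5 MEM@6 WB@7
I3 add r3 <- r4,r4: IF@4 ID@5 stall=0 (-) EX@6 MEM@7 WB@8
I4 add r3 <- r4,r5: IF@5 ID@6 stall=0 (-) EX@7 MEM@8 WB@9
I5 mul r5 <- r4,r3: IF@6 ID@7 stall=2 (RAW on I4.r3 (WB@9)) EX@10 MEM@11 WB@12

Answer: 12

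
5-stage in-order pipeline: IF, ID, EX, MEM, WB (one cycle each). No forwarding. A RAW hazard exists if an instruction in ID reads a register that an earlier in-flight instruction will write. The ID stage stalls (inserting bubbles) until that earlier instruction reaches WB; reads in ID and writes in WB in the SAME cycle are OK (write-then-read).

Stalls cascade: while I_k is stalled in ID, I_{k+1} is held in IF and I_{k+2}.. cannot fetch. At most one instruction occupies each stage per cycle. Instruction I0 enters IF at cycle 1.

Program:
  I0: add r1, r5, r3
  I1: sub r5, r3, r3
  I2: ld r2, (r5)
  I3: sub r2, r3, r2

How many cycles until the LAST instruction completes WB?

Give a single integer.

I0 add r1 <- r5,r3: IF@1 ID@2 stall=0 (-) EX@3 MEM@4 WB@5
I1 sub r5 <- r3,r3: IF@2 ID@3 stall=0 (-) EX@4 MEM@5 WB@6
I2 ld r2 <- r5: IF@3 ID@4 stall=2 (RAW on I1.r5 (WB@6)) EX@7 MEM@8 WB@9
I3 sub r2 <- r3,r2: IF@4 ID@7 stall=2 (RAW on I2.r2 (WB@9)) EX@10 MEM@11 WB@12

Answer: 12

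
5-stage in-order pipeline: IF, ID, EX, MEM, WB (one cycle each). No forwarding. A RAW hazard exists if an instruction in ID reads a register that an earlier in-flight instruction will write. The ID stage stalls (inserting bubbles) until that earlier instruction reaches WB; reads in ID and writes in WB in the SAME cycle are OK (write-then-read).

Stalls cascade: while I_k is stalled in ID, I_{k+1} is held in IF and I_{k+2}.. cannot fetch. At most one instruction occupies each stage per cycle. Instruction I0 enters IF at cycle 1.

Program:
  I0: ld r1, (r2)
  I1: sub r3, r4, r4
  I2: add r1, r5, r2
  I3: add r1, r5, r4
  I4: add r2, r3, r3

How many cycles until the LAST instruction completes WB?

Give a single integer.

I0 ld r1 <- r2: IF@1 ID@2 stall=0 (-) EX@3 MEM@4 WB@5
I1 sub r3 <- r4,r4: IF@2 ID@3 stall=0 (-) EX@4 MEM@5 WB@6
I2 add r1 <- r5,r2: IF@3 ID@4 stall=0 (-) EX@5 MEM@6 WB@7
I3 add r1 <- r5,r4: IF@4 ID@5 stall=0 (-) EX@6 MEM@7 WB@8
I4 add r2 <- r3,r3: IF@5 ID@6 stall=0 (-) EX@7 MEM@8 WB@9

Answer: 9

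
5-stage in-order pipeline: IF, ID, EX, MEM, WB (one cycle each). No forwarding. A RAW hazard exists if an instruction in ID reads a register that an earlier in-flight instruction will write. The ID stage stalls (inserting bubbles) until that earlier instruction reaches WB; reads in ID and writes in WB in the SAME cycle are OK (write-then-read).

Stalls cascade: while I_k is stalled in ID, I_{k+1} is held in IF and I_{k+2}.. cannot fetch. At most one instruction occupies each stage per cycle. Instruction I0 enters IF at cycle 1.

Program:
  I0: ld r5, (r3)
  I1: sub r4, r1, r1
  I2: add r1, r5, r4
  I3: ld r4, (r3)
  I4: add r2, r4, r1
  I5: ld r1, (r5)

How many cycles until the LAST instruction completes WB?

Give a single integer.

Answer: 14

Derivation:
I0 ld r5 <- r3: IF@1 ID@2 stall=0 (-) EX@3 MEM@4 WB@5
I1 sub r4 <- r1,r1: IF@2 ID@3 stall=0 (-) EX@4 MEM@5 WB@6
I2 add r1 <- r5,r4: IF@3 ID@4 stall=2 (RAW on I1.r4 (WB@6)) EX@7 MEM@8 WB@9
I3 ld r4 <- r3: IF@4 ID@7 stall=0 (-) EX@8 MEM@9 WB@10
I4 add r2 <- r4,r1: IF@7 ID@8 stall=2 (RAW on I3.r4 (WB@10)) EX@11 MEM@12 WB@13
I5 ld r1 <- r5: IF@8 ID@11 stall=0 (-) EX@12 MEM@13 WB@14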